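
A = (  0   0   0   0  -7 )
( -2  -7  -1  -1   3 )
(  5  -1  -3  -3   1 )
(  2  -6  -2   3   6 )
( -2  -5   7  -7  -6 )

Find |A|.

Expand along row 1 (it has 4 zeros):
  + (-7) · M_15   where M_15 = det([-2 -7 -1 -1; 5 -1 -3 -3; 2 -6 -2 3; -2 -5 7 -7]) = -1818
det = (+1)·(-7)·(-1818) = 12726

|A| = 12726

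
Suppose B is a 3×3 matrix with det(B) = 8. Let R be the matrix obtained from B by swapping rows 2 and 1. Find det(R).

-8

Swapping two rows multiplies the determinant by −1.
det(R) = (-1)·(8) = -8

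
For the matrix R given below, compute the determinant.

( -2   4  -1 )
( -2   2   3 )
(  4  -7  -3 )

Expand along row 1:
  + (-2) · |2 3; -7 -3| = (-2)·(-6 − (-21)) = -30
  − 4 · |-2 3; 4 -3| = −4·(6 − 12) = 24
  + (-1) · |-2 2; 4 -7| = (-1)·(14 − 8) = -6
Sum: (-30) + (24) + (-6) = -12

-12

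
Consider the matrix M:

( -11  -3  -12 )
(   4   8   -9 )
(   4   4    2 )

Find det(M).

Expand along column 1:
  + (-11) · |8 -9; 4 2| = (-11)·(16 − (-36)) = -572
  − 4 · |-3 -12; 4 2| = −4·(-6 − (-48)) = -168
  + 4 · |-3 -12; 8 -9| = 4·(27 − (-96)) = 492
Sum: (-572) + (-168) + (492) = -248

-248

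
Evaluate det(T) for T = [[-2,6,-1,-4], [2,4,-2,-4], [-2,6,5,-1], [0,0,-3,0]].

|T| = -180

Expand along row 4 (it has 3 zeros):
  − (-3) · M_43   where M_43 = det([-2 6 -4; 2 4 -4; -2 6 -1]) = -60
det = (-1)·(-3)·(-60) = -180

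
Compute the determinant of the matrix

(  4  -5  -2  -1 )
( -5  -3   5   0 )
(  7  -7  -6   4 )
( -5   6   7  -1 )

The determinant is 738.

Expand along row 2 (it has 1 zero):
  − (-5) · M_21   where M_21 = det([-5 -2 -1; -7 -6 4; 6 7 -1]) = 89
  + (-3) · M_22   where M_22 = det([4 -2 -1; 7 -6 4; -5 7 -1]) = -81
  − (5) · M_23   where M_23 = det([4 -5 -1; 7 -7 4; -5 6 -1]) = -10
det = (-1)·(-5)·(89) + (+1)·(-3)·(-81) + (-1)·(5)·(-10) = 738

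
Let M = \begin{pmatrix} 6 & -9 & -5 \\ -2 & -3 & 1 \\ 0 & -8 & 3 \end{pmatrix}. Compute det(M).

Expand along row 3:
  − (-8) · |6 -5; -2 1| = −(-8)·(6 − 10) = -32
  + 3 · |6 -9; -2 -3| = 3·(-18 − 18) = -108
Sum: (-32) + (-108) = -140

The determinant is -140.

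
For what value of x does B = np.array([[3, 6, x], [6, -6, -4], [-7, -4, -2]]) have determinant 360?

Expanding along the row containing x, det(B) is linear in x: det(B) = (-66)·x + (228).
Set (-66)·x + (228) = 360  ⇒  (-66)·x = 132  ⇒  x = -2.

x = -2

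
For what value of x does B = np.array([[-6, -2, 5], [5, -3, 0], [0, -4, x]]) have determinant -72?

Expanding along the column containing x, det(B) is linear in x: det(B) = (28)·x + (-100).
Set (28)·x + (-100) = -72  ⇒  (28)·x = 28  ⇒  x = 1.

x = 1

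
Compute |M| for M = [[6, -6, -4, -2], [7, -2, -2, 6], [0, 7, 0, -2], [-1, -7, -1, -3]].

Expand along row 3 (it has 2 zeros):
  − (7) · M_32   where M_32 = det([6 -4 -2; 7 -2 6; -1 -1 -3]) = 30
  − (-2) · M_34   where M_34 = det([6 -6 -4; 7 -2 -2; -1 -7 -1]) = 78
det = (-1)·(7)·(30) + (-1)·(-2)·(78) = -54

The determinant is -54.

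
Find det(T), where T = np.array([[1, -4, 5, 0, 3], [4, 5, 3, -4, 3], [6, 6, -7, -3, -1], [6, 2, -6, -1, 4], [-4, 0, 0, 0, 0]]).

Expand along row 5 (it has 4 zeros):
  + (-4) · M_51   where M_51 = det([-4 5 0 3; 5 3 -4 3; 6 -7 -3 -1; 2 -6 -1 4]) = 538
det = (+1)·(-4)·(538) = -2152

|T| = -2152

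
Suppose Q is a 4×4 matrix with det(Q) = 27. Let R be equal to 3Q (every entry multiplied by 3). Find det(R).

The determinant is 2187.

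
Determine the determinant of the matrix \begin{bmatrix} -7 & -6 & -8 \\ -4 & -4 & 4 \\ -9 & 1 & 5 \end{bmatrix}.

584

Expand along row 1:
  + (-7) · |-4 4; 1 5| = (-7)·(-20 − 4) = 168
  − (-6) · |-4 4; -9 5| = −(-6)·(-20 − (-36)) = 96
  + (-8) · |-4 -4; -9 1| = (-8)·(-4 − 36) = 320
Sum: (168) + (96) + (320) = 584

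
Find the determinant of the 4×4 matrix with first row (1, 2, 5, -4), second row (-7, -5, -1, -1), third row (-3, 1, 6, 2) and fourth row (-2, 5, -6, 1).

2312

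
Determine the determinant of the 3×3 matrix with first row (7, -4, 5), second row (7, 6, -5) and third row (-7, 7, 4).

Expand along column 1:
  + 7 · |6 -5; 7 4| = 7·(24 − (-35)) = 413
  − 7 · |-4 5; 7 4| = −7·(-16 − 35) = 357
  + (-7) · |-4 5; 6 -5| = (-7)·(20 − 30) = 70
Sum: (413) + (357) + (70) = 840

840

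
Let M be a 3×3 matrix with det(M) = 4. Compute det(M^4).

det(M^4) = (det M)^4 = (4)^4 = 256

256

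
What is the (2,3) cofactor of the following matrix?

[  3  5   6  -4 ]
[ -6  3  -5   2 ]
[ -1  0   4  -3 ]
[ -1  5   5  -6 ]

The cofactor is -50.

Delete row 2 and column 3; the remaining 3×3 submatrix is [3 5 -4; -1 0 -3; -1 5 -6].
Its determinant is 50.
The cofactor carries sign (−1)^(2+3) = −1, so C_{2,3} = −(50) = -50.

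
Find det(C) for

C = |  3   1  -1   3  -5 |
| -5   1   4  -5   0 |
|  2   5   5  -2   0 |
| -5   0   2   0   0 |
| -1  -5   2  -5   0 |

-3520

Expand along column 5 (it has 4 zeros):
  + (-5) · M_15   where M_15 = det([-5 1 4 -5; 2 5 5 -2; -5 0 2 0; -1 -5 2 -5]) = 704
det = (+1)·(-5)·(704) = -3520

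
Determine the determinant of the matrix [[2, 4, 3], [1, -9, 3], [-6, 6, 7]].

Expand along row 1:
  + 2 · |-9 3; 6 7| = 2·(-63 − 18) = -162
  − 4 · |1 3; -6 7| = −4·(7 − (-18)) = -100
  + 3 · |1 -9; -6 6| = 3·(6 − 54) = -144
Sum: (-162) + (-100) + (-144) = -406

-406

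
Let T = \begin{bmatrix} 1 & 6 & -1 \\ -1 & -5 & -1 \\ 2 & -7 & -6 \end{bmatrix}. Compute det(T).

|T| = -42

Expand along column 1:
  + 1 · |-5 -1; -7 -6| = 1·(30 − 7) = 23
  − (-1) · |6 -1; -7 -6| = −(-1)·(-36 − 7) = -43
  + 2 · |6 -1; -5 -1| = 2·(-6 − 5) = -22
Sum: (23) + (-43) + (-22) = -42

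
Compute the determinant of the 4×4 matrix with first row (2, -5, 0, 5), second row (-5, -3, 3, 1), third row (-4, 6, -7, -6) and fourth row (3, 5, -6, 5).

Expand along row 1 (it has 1 zero):
  + (2) · M_11   where M_11 = det([-3 3 1; 6 -7 -6; 5 -6 5]) = 32
  − (-5) · M_12   where M_12 = det([-5 3 1; -4 -7 -6; 3 -6 5]) = 406
  − (5) · M_14   where M_14 = det([-5 -3 3; -4 6 -7; 3 5 -6]) = 26
det = (+1)·(2)·(32) + (-1)·(-5)·(406) + (-1)·(5)·(26) = 1964

The determinant is 1964.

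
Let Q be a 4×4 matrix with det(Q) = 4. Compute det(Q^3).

64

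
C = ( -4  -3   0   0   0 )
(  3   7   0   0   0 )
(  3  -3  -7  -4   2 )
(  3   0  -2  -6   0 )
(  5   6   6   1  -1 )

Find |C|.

The determinant is -646.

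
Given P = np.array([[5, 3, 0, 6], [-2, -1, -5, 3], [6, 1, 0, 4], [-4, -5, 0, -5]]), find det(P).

Expand along column 3 (it has 3 zeros):
  − (-5) · M_23   where M_23 = det([5 3 6; 6 1 4; -4 -5 -5]) = -39
det = (-1)·(-5)·(-39) = -195

|P| = -195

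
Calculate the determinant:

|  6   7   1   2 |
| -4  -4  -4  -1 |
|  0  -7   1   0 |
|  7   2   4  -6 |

1106

Expand along row 3 (it has 2 zeros):
  − (-7) · M_32   where M_32 = det([6 1 2; -4 -4 -1; 7 4 -6]) = 161
  + (1) · M_33   where M_33 = det([6 7 2; -4 -4 -1; 7 2 -6]) = -21
det = (-1)·(-7)·(161) + (+1)·(1)·(-21) = 1106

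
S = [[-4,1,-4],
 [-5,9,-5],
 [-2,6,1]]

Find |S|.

|S| = -93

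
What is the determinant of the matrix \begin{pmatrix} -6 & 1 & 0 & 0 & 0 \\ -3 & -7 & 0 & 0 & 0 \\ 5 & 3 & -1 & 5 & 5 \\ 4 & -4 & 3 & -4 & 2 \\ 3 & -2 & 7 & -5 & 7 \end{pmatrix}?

The matrix is block lower-triangular with a 2×2 block and a 3×3 block on the diagonal, so its determinant equals the product of the determinants of the diagonal blocks.
det of the 2×2 block = 45
det of the 3×3 block = 48
det = (45)·(48) = 2160

2160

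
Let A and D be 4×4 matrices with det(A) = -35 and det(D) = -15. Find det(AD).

|AD| = 525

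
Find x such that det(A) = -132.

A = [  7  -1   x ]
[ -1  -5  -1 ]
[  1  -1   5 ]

Expanding along the row containing x, det(A) is linear in x: det(A) = (6)·x + (-186).
Set (6)·x + (-186) = -132  ⇒  (6)·x = 54  ⇒  x = 9.

x = 9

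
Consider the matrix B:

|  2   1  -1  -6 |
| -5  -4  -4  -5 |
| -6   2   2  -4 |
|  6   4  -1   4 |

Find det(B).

1210

Expand along row 1:
  + (2) · M_11   where M_11 = det([-4 -4 -5; 2 2 -4; 4 -1 4]) = 130
  − (1) · M_12   where M_12 = det([-5 -4 -5; -6 2 -4; 6 -1 4]) = 10
  + (-1) · M_13   where M_13 = det([-5 -4 -5; -6 2 -4; 6 4 4]) = 60
  − (-6) · M_14   where M_14 = det([-5 -4 -4; -6 2 2; 6 4 -1]) = 170
det = (+1)·(2)·(130) + (-1)·(1)·(10) + (+1)·(-1)·(60) + (-1)·(-6)·(170) = 1210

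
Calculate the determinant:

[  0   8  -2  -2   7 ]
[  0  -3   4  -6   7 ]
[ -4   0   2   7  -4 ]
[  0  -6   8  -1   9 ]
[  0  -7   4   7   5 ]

Expand along column 1 (it has 4 zeros):
  + (-4) · M_31   where M_31 = det([8 -2 -2 7; -3 4 -6 7; -6 8 -1 9; -7 4 7 5]) = 2566
det = (+1)·(-4)·(2566) = -10264

-10264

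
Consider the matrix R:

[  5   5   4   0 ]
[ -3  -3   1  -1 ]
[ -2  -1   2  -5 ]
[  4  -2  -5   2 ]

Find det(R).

det(R) = 409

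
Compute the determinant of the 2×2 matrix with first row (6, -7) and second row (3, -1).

det = 6·(-1) − (-7)·3 = -6 − (-21) = 15

15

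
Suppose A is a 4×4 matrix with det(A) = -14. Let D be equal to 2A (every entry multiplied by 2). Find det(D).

For a 4×4 matrix, det(2A) = 2^4·det(A) = 16·det(A).
det(D) = (16)·(-14) = -224

The determinant is -224.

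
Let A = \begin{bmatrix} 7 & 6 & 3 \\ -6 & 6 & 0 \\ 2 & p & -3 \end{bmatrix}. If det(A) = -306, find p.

2

Expanding along the column containing p, det(A) is linear in p: det(A) = (-18)·p + (-270).
Set (-18)·p + (-270) = -306  ⇒  (-18)·p = -36  ⇒  p = 2.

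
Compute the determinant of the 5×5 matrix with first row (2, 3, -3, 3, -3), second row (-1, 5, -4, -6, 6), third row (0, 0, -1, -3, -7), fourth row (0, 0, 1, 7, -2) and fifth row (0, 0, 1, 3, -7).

728

The matrix is block upper-triangular with a 2×2 block and a 3×3 block on the diagonal, so its determinant equals the product of the determinants of the diagonal blocks.
det of the 2×2 block = 13
det of the 3×3 block = 56
det = (13)·(56) = 728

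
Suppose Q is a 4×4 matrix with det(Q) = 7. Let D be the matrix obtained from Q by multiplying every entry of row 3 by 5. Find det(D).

35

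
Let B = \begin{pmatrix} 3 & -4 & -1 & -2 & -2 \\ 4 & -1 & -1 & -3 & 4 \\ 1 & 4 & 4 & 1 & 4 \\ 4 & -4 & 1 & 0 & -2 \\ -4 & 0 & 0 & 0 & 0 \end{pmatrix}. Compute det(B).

Expand along row 5 (it has 4 zeros):
  + (-4) · M_51   where M_51 = det([-4 -1 -2 -2; -1 -1 -3 4; 4 4 1 4; -4 1 0 -2]) = -116
det = (+1)·(-4)·(-116) = 464

464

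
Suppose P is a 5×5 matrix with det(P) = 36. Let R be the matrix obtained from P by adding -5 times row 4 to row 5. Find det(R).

Adding a multiple of one row to another leaves the determinant unchanged.
det(R) = (1)·(36) = 36

|R| = 36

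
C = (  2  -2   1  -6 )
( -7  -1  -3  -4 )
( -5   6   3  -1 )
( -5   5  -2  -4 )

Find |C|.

|C| = 1538

Expand along row 1:
  + (2) · M_11   where M_11 = det([-1 -3 -4; 6 3 -1; 5 -2 -4]) = 65
  − (-2) · M_12   where M_12 = det([-7 -3 -4; -5 3 -1; -5 -2 -4]) = 43
  + (1) · M_13   where M_13 = det([-7 -1 -4; -5 6 -1; -5 5 -4]) = 128
  − (-6) · M_14   where M_14 = det([-7 -1 -3; -5 6 3; -5 5 -2]) = 199
det = (+1)·(2)·(65) + (-1)·(-2)·(43) + (+1)·(1)·(128) + (-1)·(-6)·(199) = 1538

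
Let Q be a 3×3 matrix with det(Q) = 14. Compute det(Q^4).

det(Q^4) = (det Q)^4 = (14)^4 = 38416

38416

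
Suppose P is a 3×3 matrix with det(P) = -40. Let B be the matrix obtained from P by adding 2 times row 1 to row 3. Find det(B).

Adding a multiple of one row to another leaves the determinant unchanged.
det(B) = (1)·(-40) = -40

det(B) = -40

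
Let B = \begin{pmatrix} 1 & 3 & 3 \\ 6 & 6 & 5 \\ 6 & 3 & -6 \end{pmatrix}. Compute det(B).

The determinant is 93.

Expand along column 1:
  + 1 · |6 5; 3 -6| = 1·(-36 − 15) = -51
  − 6 · |3 3; 3 -6| = −6·(-18 − 9) = 162
  + 6 · |3 3; 6 5| = 6·(15 − 18) = -18
Sum: (-51) + (162) + (-18) = 93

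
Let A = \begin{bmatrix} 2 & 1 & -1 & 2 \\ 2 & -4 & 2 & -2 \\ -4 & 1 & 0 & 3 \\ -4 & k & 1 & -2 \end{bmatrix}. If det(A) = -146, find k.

Expanding along the column containing k, det(A) is linear in k: det(A) = (26)·k + (10).
Set (26)·k + (10) = -146  ⇒  (26)·k = -156  ⇒  k = -6.

-6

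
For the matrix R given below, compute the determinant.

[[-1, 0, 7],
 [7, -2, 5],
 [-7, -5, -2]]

|R| = -372

Expand along row 1:
  + (-1) · |-2 5; -5 -2| = (-1)·(4 − (-25)) = -29
  + 7 · |7 -2; -7 -5| = 7·(-35 − 14) = -343
Sum: (-29) + (-343) = -372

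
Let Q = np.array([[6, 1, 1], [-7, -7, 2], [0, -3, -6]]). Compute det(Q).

Expand along column 1:
  + 6 · |-7 2; -3 -6| = 6·(42 − (-6)) = 288
  − (-7) · |1 1; -3 -6| = −(-7)·(-6 − (-3)) = -21
Sum: (288) + (-21) = 267

The determinant is 267.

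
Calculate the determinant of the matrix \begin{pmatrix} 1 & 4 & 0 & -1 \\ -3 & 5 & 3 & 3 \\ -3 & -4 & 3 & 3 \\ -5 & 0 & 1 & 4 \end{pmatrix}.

Expand along row 1 (it has 1 zero):
  + (1) · M_11   where M_11 = det([5 3 3; -4 3 3; 0 1 4]) = 81
  − (4) · M_12   where M_12 = det([-3 3 3; -3 3 3; -5 1 4]) = 0
  − (-1) · M_14   where M_14 = det([-3 5 3; -3 -4 3; -5 0 1]) = -108
det = (+1)·(1)·(81) + (-1)·(4)·(0) + (-1)·(-1)·(-108) = -27

-27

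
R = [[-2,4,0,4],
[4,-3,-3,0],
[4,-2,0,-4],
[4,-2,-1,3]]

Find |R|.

The determinant is -196.

Expand along column 3 (it has 2 zeros):
  − (-3) · M_23   where M_23 = det([-2 4 4; 4 -2 -4; 4 -2 3]) = -84
  − (-1) · M_43   where M_43 = det([-2 4 4; 4 -3 0; 4 -2 -4]) = 56
det = (-1)·(-3)·(-84) + (-1)·(-1)·(56) = -196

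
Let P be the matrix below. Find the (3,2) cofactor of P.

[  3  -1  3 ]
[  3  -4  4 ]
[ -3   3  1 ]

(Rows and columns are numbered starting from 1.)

-3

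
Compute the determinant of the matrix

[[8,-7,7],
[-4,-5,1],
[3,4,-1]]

Expand along column 1:
  + 8 · |-5 1; 4 -1| = 8·(5 − 4) = 8
  − (-4) · |-7 7; 4 -1| = −(-4)·(7 − 28) = -84
  + 3 · |-7 7; -5 1| = 3·(-7 − (-35)) = 84
Sum: (8) + (-84) + (84) = 8

The determinant is 8.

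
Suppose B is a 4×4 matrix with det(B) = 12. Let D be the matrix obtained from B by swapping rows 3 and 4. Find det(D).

det(D) = -12

Swapping two rows multiplies the determinant by −1.
det(D) = (-1)·(12) = -12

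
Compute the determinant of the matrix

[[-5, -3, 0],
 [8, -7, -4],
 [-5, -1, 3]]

Expand along row 1:
  + (-5) · |-7 -4; -1 3| = (-5)·(-21 − 4) = 125
  − (-3) · |8 -4; -5 3| = −(-3)·(24 − 20) = 12
Sum: (125) + (12) = 137

137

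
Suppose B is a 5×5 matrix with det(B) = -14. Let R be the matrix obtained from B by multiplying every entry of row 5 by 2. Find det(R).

Scaling one row by 2 multiplies the determinant by 2.
det(R) = (2)·(-14) = -28

|R| = -28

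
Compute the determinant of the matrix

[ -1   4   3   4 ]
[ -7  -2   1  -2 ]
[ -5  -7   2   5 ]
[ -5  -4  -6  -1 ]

The determinant is 2250.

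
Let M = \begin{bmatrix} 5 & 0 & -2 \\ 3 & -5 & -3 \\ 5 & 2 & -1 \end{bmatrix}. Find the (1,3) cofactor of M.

Delete row 1 and column 3; the remaining 2×2 submatrix is [3 -5; 5 2].
Its determinant is 3·2 − (-5)·5 = 31.
The cofactor carries sign (−1)^(1+3) = +1, so C_{1,3} = +(31) = 31.

31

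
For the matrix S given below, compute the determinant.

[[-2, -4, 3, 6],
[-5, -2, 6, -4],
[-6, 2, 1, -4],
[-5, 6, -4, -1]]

The determinant is 362.

Expand along row 1:
  + (-2) · M_11   where M_11 = det([-2 6 -4; 2 1 -4; 6 -4 -1]) = -42
  − (-4) · M_12   where M_12 = det([-5 6 -4; -6 1 -4; -5 -4 -1]) = 53
  + (3) · M_13   where M_13 = det([-5 -2 -4; -6 2 -4; -5 6 -1]) = -34
  − (6) · M_14   where M_14 = det([-5 -2 6; -6 2 1; -5 6 -4]) = -28
det = (+1)·(-2)·(-42) + (-1)·(-4)·(53) + (+1)·(3)·(-34) + (-1)·(6)·(-28) = 362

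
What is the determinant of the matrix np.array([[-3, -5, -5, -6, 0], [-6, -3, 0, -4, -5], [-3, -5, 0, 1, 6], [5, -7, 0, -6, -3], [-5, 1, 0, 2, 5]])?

Expand along column 3 (it has 4 zeros):
  + (-5) · M_13   where M_13 = det([-6 -3 -4 -5; -3 -5 1 6; 5 -7 -6 -3; -5 1 2 5]) = -1192
det = (+1)·(-5)·(-1192) = 5960

The determinant is 5960.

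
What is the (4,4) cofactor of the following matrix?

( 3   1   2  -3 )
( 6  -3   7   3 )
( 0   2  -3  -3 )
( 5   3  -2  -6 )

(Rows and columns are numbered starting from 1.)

Delete row 4 and column 4; the remaining 3×3 submatrix is [3 1 2; 6 -3 7; 0 2 -3].
Its determinant is 27.
The cofactor carries sign (−1)^(4+4) = +1, so C_{4,4} = +(27) = 27.

27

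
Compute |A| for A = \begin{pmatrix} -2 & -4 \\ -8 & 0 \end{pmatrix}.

-32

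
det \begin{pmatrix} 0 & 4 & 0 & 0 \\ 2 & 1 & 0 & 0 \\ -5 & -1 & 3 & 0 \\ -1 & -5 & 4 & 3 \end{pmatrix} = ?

Expand along row 1 (it has 3 zeros):
  − (4) · M_12   where M_12 = det([2 0 0; -5 3 0; -1 4 3]) = 18
det = (-1)·(4)·(18) = -72

The determinant is -72.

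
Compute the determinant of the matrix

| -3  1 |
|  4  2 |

det = (-3)·2 − 1·4 = -6 − 4 = -10

-10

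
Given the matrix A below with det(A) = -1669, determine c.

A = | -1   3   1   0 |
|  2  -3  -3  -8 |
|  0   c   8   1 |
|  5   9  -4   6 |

c = -8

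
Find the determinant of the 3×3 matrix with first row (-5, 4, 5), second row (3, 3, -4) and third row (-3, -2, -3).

Expand along column 1:
  + (-5) · |3 -4; -2 -3| = (-5)·(-9 − 8) = 85
  − 3 · |4 5; -2 -3| = −3·(-12 − (-10)) = 6
  + (-3) · |4 5; 3 -4| = (-3)·(-16 − 15) = 93
Sum: (85) + (6) + (93) = 184

The determinant is 184.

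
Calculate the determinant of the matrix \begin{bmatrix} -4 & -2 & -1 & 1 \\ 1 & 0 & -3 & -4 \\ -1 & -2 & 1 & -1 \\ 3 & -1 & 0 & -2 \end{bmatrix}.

Expand along row 2 (it has 1 zero):
  − (1) · M_21   where M_21 = det([-2 -1 1; -2 1 -1; -1 0 -2]) = 8
  − (-3) · M_23   where M_23 = det([-4 -2 1; -1 -2 -1; 3 -1 -2]) = 5
  + (-4) · M_24   where M_24 = det([-4 -2 -1; -1 -2 1; 3 -1 0]) = -17
det = (-1)·(1)·(8) + (-1)·(-3)·(5) + (+1)·(-4)·(-17) = 75

The determinant is 75.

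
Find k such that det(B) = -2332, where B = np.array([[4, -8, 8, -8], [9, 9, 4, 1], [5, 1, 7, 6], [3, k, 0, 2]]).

9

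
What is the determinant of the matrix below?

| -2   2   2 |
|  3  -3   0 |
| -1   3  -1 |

12

Expand along column 3:
  + 2 · |3 -3; -1 3| = 2·(9 − 3) = 12
  + (-1) · |-2 2; 3 -3| = (-1)·(6 − 6) = 0
Sum: (12) + (0) = 12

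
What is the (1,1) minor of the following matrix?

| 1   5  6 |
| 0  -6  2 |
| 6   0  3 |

-18

Delete row 1 and column 1; the remaining 2×2 submatrix is [-6 2; 0 3].
Its determinant is (-6)·3 − 2·0 = -18.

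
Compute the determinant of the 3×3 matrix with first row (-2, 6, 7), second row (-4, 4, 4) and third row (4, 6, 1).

The determinant is -120.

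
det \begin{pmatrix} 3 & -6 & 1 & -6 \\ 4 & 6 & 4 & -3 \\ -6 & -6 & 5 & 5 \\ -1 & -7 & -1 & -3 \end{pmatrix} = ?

Expand along row 1:
  + (3) · M_11   where M_11 = det([6 4 -3; -6 5 5; -7 -1 -3]) = -395
  − (-6) · M_12   where M_12 = det([4 4 -3; -6 5 5; -1 -1 -3]) = -165
  + (1) · M_13   where M_13 = det([4 6 -3; -6 -6 5; -1 -7 -3]) = -34
  − (-6) · M_14   where M_14 = det([4 6 4; -6 -6 5; -1 -7 -1]) = 242
det = (+1)·(3)·(-395) + (-1)·(-6)·(-165) + (+1)·(1)·(-34) + (-1)·(-6)·(242) = -757

-757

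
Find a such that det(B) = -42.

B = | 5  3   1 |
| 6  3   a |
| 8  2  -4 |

a = -3

Expanding along the column containing a, det(B) is linear in a: det(B) = (14)·a + (0).
Set (14)·a + (0) = -42  ⇒  (14)·a = -42  ⇒  a = -3.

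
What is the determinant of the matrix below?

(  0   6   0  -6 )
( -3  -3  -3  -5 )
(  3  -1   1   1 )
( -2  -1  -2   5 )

Expand along row 1 (it has 2 zeros):
  − (6) · M_12   where M_12 = det([-3 -3 -5; 3 1 1; -2 -2 5]) = 50
  − (-6) · M_14   where M_14 = det([-3 -3 -3; 3 -1 1; -2 -1 -2]) = -6
det = (-1)·(6)·(50) + (-1)·(-6)·(-6) = -336

-336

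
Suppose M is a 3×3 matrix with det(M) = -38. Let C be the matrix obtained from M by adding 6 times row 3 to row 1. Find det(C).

The determinant is -38.

Adding a multiple of one row to another leaves the determinant unchanged.
det(C) = (1)·(-38) = -38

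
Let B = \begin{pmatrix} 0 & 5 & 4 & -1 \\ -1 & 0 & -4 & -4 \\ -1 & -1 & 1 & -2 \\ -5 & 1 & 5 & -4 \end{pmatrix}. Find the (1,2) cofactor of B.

The cofactor is 30.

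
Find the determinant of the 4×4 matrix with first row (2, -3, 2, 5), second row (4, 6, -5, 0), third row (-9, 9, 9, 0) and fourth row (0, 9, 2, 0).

-1305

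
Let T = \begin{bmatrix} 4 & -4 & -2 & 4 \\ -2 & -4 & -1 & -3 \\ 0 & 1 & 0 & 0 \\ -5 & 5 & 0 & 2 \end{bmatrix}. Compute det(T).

Expand along row 3 (it has 3 zeros):
  − (1) · M_32   where M_32 = det([4 -2 4; -2 -1 -3; -5 0 2]) = -66
det = (-1)·(1)·(-66) = 66

|T| = 66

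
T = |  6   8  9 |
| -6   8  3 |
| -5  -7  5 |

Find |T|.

Expand along row 1:
  + 6 · |8 3; -7 5| = 6·(40 − (-21)) = 366
  − 8 · |-6 3; -5 5| = −8·(-30 − (-15)) = 120
  + 9 · |-6 8; -5 -7| = 9·(42 − (-40)) = 738
Sum: (366) + (120) + (738) = 1224

det(T) = 1224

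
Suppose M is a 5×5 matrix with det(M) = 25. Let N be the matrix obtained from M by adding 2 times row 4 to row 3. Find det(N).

|N| = 25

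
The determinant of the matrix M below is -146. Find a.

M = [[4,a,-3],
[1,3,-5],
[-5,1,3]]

Expanding along the column containing a, det(M) is linear in a: det(M) = (22)·a + (8).
Set (22)·a + (8) = -146  ⇒  (22)·a = -154  ⇒  a = -7.

a = -7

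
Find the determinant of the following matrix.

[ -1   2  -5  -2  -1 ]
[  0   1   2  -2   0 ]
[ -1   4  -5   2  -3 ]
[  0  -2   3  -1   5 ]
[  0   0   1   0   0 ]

Expand along row 5 (it has 4 zeros):
  + (1) · M_53   where M_53 = det([-1 2 -2 -1; 0 1 -2 0; -1 4 2 -3; 0 -2 -1 5]) = -30
det = (+1)·(1)·(-30) = -30

-30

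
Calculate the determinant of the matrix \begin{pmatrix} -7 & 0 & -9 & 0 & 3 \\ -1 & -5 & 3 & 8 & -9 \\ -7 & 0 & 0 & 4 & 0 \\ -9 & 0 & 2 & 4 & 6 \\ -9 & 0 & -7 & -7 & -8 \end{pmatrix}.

Expand along column 2 (it has 4 zeros):
  + (-5) · M_22   where M_22 = det([-7 -9 0 3; -7 0 4 0; -9 2 4 6; -9 -7 -7 -8]) = -5116
det = (+1)·(-5)·(-5116) = 25580

25580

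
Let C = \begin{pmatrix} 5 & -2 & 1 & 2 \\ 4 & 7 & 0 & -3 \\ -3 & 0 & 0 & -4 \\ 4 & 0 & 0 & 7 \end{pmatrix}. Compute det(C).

Expand along column 3 (it has 3 zeros):
  + (1) · M_13   where M_13 = det([4 7 -3; -3 0 -4; 4 0 7]) = 35
det = (+1)·(1)·(35) = 35

|C| = 35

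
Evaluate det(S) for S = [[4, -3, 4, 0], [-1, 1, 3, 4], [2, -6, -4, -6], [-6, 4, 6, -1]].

-858

Expand along row 1 (it has 1 zero):
  + (4) · M_11   where M_11 = det([1 3 4; -6 -4 -6; 4 6 -1]) = -130
  − (-3) · M_12   where M_12 = det([-1 3 4; 2 -4 -6; -6 6 -1]) = 26
  + (4) · M_13   where M_13 = det([-1 1 4; 2 -6 -6; -6 4 -1]) = -104
det = (+1)·(4)·(-130) + (-1)·(-3)·(26) + (+1)·(4)·(-104) = -858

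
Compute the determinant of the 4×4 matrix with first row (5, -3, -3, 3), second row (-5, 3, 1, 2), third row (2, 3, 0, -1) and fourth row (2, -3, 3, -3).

279

Expand along row 3 (it has 1 zero):
  + (2) · M_31   where M_31 = det([-3 -3 3; 3 1 2; -3 3 -3]) = 54
  − (3) · M_32   where M_32 = det([5 -3 3; -5 1 2; 2 3 -3]) = -63
  − (-1) · M_34   where M_34 = det([5 -3 -3; -5 3 1; 2 -3 3]) = -18
det = (+1)·(2)·(54) + (-1)·(3)·(-63) + (-1)·(-1)·(-18) = 279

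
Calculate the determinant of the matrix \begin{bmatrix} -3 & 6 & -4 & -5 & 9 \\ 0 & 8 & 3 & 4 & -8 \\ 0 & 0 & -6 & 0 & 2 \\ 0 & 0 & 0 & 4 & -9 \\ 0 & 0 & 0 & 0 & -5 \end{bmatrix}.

The matrix is upper triangular, so the determinant is the product of the diagonal entries:
det = (-3) · (8) · (-6) · (4) · (-5) = -2880

-2880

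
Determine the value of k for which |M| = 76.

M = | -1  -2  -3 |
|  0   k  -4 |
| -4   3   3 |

-8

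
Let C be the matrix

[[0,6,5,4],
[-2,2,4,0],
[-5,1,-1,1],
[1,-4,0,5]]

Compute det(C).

|C| = -842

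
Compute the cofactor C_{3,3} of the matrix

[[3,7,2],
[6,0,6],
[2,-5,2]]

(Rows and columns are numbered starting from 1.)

-42

Delete row 3 and column 3; the remaining 2×2 submatrix is [3 7; 6 0].
Its determinant is 3·0 − 7·6 = -42.
The cofactor carries sign (−1)^(3+3) = +1, so C_{3,3} = +(-42) = -42.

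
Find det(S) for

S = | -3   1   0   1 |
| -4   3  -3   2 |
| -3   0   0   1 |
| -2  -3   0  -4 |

Expand along column 3 (it has 3 zeros):
  − (-3) · M_23   where M_23 = det([-3 1 1; -3 0 1; -2 -3 -4]) = -14
det = (-1)·(-3)·(-14) = -42

|S| = -42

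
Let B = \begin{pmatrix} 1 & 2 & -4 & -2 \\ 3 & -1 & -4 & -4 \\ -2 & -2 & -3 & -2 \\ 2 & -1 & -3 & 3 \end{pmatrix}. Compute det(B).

Expand along row 1:
  + (1) · M_11   where M_11 = det([-1 -4 -4; -2 -3 -2; -1 -3 3]) = -29
  − (2) · M_12   where M_12 = det([3 -4 -4; -2 -3 -2; 2 -3 3]) = -101
  + (-4) · M_13   where M_13 = det([3 -1 -4; -2 -2 -2; 2 -1 3]) = -50
  − (-2) · M_14   where M_14 = det([3 -1 -4; -2 -2 -3; 2 -1 -3]) = -3
det = (+1)·(1)·(-29) + (-1)·(2)·(-101) + (+1)·(-4)·(-50) + (-1)·(-2)·(-3) = 367

367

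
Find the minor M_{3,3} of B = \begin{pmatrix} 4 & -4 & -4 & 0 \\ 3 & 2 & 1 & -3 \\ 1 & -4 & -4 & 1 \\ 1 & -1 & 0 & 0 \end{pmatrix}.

0

Delete row 3 and column 3; the remaining 3×3 submatrix is [4 -4 0; 3 2 -3; 1 -1 0].
Its determinant is 0.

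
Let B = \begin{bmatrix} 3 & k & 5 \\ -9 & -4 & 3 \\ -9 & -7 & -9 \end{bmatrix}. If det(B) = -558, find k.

Expanding along the column containing k, det(B) is linear in k: det(B) = (-108)·k + (306).
Set (-108)·k + (306) = -558  ⇒  (-108)·k = -864  ⇒  k = 8.

k = 8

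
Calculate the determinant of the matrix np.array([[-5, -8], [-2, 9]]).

The determinant is -61.

det = (-5)·9 − (-8)·(-2) = -45 − 16 = -61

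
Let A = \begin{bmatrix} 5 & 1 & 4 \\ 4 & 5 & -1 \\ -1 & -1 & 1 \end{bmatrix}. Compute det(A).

det(A) = 21

Expand along column 1:
  + 5 · |5 -1; -1 1| = 5·(5 − 1) = 20
  − 4 · |1 4; -1 1| = −4·(1 − (-4)) = -20
  + (-1) · |1 4; 5 -1| = (-1)·(-1 − 20) = 21
Sum: (20) + (-20) + (21) = 21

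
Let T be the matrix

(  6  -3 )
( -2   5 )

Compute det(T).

det(T) = 24

det(T) = 6·5 − (-3)·(-2) = 30 − 6 = 24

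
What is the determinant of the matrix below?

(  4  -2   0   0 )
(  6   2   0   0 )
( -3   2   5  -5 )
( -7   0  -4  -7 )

The matrix is block lower-triangular with a 2×2 block and a 2×2 block on the diagonal, so its determinant equals the product of the determinants of the diagonal blocks.
det of the 2×2 block = 20
det of the 2×2 block = -55
det = (20)·(-55) = -1100

The determinant is -1100.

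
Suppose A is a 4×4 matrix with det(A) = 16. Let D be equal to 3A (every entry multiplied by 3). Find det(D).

1296

For a 4×4 matrix, det(3A) = 3^4·det(A) = 81·det(A).
det(D) = (81)·(16) = 1296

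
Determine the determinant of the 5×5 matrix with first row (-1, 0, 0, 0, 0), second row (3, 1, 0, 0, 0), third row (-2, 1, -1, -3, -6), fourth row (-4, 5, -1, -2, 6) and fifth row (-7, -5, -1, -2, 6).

0

The matrix is block lower-triangular with a 2×2 block and a 3×3 block on the diagonal, so its determinant equals the product of the determinants of the diagonal blocks.
det of the 2×2 block = -1
det of the 3×3 block = 0
det = (-1)·(0) = 0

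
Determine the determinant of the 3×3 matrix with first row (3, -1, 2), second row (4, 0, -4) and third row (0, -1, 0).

Expand along row 3:
  − (-1) · |3 2; 4 -4| = −(-1)·(-12 − 8) = -20

The determinant is -20.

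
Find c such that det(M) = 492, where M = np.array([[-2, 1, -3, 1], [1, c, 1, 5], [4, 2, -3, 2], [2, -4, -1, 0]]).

Expanding along the row containing c, det(M) is linear in c: det(M) = (-14)·c + (450).
Set (-14)·c + (450) = 492  ⇒  (-14)·c = 42  ⇒  c = -3.

-3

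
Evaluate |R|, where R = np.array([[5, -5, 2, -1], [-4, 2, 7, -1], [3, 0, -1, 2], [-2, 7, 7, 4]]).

Expand along row 3 (it has 1 zero):
  + (3) · M_31   where M_31 = det([-5 2 -1; 2 7 -1; 7 7 4]) = -170
  + (-1) · M_33   where M_33 = det([5 -5 -1; -4 2 -1; -2 7 4]) = 9
  − (2) · M_34   where M_34 = det([5 -5 2; -4 2 7; -2 7 7]) = -293
det = (+1)·(3)·(-170) + (+1)·(-1)·(9) + (-1)·(2)·(-293) = 67

The determinant is 67.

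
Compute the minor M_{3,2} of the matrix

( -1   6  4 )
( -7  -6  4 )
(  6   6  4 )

Delete row 3 and column 2; the remaining 2×2 submatrix is [-1 4; -7 4].
Its determinant is (-1)·4 − 4·(-7) = 24.

The minor is 24.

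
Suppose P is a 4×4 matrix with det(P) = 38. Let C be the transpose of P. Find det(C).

det(Pᵀ) = det(P).
det(C) = (1)·(38) = 38

The determinant is 38.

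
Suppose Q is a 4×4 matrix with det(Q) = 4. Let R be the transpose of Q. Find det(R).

|R| = 4

det(Qᵀ) = det(Q).
det(R) = (1)·(4) = 4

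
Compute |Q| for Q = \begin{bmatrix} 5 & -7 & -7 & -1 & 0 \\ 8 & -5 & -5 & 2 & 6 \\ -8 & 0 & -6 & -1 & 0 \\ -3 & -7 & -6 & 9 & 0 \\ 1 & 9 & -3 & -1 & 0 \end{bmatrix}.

det(Q) = 57384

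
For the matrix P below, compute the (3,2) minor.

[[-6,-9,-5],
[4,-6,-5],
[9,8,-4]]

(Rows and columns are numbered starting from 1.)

50

Delete row 3 and column 2; the remaining 2×2 submatrix is [-6 -5; 4 -5].
Its determinant is (-6)·(-5) − (-5)·4 = 50.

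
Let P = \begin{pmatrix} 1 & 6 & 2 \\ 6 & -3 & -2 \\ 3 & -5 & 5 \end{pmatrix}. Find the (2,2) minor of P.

-1

Delete row 2 and column 2; the remaining 2×2 submatrix is [1 2; 3 5].
Its determinant is 1·5 − 2·3 = -1.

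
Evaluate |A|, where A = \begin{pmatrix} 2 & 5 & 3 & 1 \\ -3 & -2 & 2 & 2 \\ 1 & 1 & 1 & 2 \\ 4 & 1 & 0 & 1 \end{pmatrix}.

Expand along row 4 (it has 1 zero):
  − (4) · M_41   where M_41 = det([5 3 1; -2 2 2; 1 1 2]) = 24
  + (1) · M_42   where M_42 = det([2 3 1; -3 2 2; 1 1 2]) = 23
  + (1) · M_44   where M_44 = det([2 5 3; -3 -2 2; 1 1 1]) = 14
det = (-1)·(4)·(24) + (+1)·(1)·(23) + (+1)·(1)·(14) = -59

det(A) = -59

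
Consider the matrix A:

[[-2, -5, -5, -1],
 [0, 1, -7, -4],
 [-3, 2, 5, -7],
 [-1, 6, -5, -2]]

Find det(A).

Expand along row 2 (it has 1 zero):
  + (1) · M_22   where M_22 = det([-2 -5 -1; -3 5 -7; -1 -5 -2]) = 65
  − (-7) · M_23   where M_23 = det([-2 -5 -1; -3 2 -7; -1 6 -2]) = -65
  + (-4) · M_24   where M_24 = det([-2 -5 -5; -3 2 5; -1 6 -5]) = 260
det = (+1)·(1)·(65) + (-1)·(-7)·(-65) + (+1)·(-4)·(260) = -1430

|A| = -1430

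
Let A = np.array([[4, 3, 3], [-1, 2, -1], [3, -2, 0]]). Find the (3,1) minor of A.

Delete row 3 and column 1; the remaining 2×2 submatrix is [3 3; 2 -1].
Its determinant is 3·(-1) − 3·2 = -9.

The minor is -9.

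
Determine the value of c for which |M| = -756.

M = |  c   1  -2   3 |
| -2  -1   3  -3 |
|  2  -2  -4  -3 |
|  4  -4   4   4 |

-4

Expanding along the row containing c, det(M) is linear in c: det(M) = (136)·c + (-212).
Set (136)·c + (-212) = -756  ⇒  (136)·c = -544  ⇒  c = -4.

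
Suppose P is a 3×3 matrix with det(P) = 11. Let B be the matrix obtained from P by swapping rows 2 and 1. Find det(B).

Swapping two rows multiplies the determinant by −1.
det(B) = (-1)·(11) = -11

The determinant is -11.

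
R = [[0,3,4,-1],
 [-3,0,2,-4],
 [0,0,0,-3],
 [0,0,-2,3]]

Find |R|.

R is block upper-triangular with a 2×2 block and a 2×2 block on the diagonal, so its determinant equals the product of the determinants of the diagonal blocks.
det of the 2×2 block = 9
det of the 2×2 block = -6
det = (9)·(-6) = -54

-54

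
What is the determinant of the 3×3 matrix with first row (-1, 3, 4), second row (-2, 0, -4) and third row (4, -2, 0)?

Expand along row 2:
  − (-2) · |3 4; -2 0| = −(-2)·(0 − (-8)) = 16
  − (-4) · |-1 3; 4 -2| = −(-4)·(2 − 12) = -40
Sum: (16) + (-40) = -24

-24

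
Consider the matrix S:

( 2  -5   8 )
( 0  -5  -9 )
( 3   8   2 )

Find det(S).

Expand along column 1:
  + 2 · |-5 -9; 8 2| = 2·(-10 − (-72)) = 124
  + 3 · |-5 8; -5 -9| = 3·(45 − (-40)) = 255
Sum: (124) + (255) = 379

379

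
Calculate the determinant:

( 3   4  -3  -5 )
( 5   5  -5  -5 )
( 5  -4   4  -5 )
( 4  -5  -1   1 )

Expand along row 1:
  + (3) · M_11   where M_11 = det([5 -5 -5; -4 4 -5; -5 -1 1]) = -270
  − (4) · M_12   where M_12 = det([5 -5 -5; 5 4 -5; 4 -1 1]) = 225
  + (-3) · M_13   where M_13 = det([5 5 -5; 5 -4 -5; 4 -5 1]) = -225
  − (-5) · M_14   where M_14 = det([5 5 -5; 5 -4 4; 4 -5 -1]) = 270
det = (+1)·(3)·(-270) + (-1)·(4)·(225) + (+1)·(-3)·(-225) + (-1)·(-5)·(270) = 315

315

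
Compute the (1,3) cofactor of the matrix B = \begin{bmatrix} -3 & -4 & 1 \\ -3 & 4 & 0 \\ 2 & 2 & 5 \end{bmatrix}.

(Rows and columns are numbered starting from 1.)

Delete row 1 and column 3; the remaining 2×2 submatrix is [-3 4; 2 2].
Its determinant is (-3)·2 − 4·2 = -14.
The cofactor carries sign (−1)^(1+3) = +1, so C_{1,3} = +(-14) = -14.

The cofactor is -14.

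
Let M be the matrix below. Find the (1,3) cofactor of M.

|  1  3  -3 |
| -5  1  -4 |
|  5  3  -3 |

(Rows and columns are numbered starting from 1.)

-20

Delete row 1 and column 3; the remaining 2×2 submatrix is [-5 1; 5 3].
Its determinant is (-5)·3 − 1·5 = -20.
The cofactor carries sign (−1)^(1+3) = +1, so C_{1,3} = +(-20) = -20.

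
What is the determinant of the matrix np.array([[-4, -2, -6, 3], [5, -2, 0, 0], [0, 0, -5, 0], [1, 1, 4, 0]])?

Expand along row 3 (it has 3 zeros):
  + (-5) · M_33   where M_33 = det([-4 -2 3; 5 -2 0; 1 1 0]) = 21
det = (+1)·(-5)·(21) = -105

-105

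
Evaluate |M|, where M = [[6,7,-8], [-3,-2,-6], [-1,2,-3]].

151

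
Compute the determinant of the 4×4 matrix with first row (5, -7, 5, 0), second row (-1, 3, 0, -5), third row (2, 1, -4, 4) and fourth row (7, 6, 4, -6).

Expand along row 1 (it has 1 zero):
  + (5) · M_11   where M_11 = det([3 0 -5; 1 -4 4; 6 4 -6]) = -116
  − (-7) · M_12   where M_12 = det([-1 0 -5; 2 -4 4; 7 4 -6]) = -188
  + (5) · M_13   where M_13 = det([-1 3 -5; 2 1 4; 7 6 -6]) = 125
det = (+1)·(5)·(-116) + (-1)·(-7)·(-188) + (+1)·(5)·(125) = -1271

-1271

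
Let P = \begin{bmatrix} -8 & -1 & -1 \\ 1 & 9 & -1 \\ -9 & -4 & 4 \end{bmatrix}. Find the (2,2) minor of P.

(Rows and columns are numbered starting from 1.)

Delete row 2 and column 2; the remaining 2×2 submatrix is [-8 -1; -9 4].
Its determinant is (-8)·4 − (-1)·(-9) = -41.

The minor is -41.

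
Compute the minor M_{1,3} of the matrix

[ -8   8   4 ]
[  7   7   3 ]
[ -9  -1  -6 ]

Delete row 1 and column 3; the remaining 2×2 submatrix is [7 7; -9 -1].
Its determinant is 7·(-1) − 7·(-9) = 56.

56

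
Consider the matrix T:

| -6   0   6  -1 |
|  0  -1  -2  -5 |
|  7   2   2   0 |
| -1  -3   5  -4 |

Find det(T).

1005

Expand along row 1 (it has 1 zero):
  + (-6) · M_11   where M_11 = det([-1 -2 -5; 2 2 0; -3 5 -4]) = -88
  + (6) · M_13   where M_13 = det([0 -1 -5; 7 2 0; -1 -3 -4]) = 67
  − (-1) · M_14   where M_14 = det([0 -1 -2; 7 2 2; -1 -3 5]) = 75
det = (+1)·(-6)·(-88) + (+1)·(6)·(67) + (-1)·(-1)·(75) = 1005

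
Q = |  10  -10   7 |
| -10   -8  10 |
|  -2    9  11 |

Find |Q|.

-3422

Expand along column 1:
  + 10 · |-8 10; 9 11| = 10·(-88 − 90) = -1780
  − (-10) · |-10 7; 9 11| = −(-10)·(-110 − 63) = -1730
  + (-2) · |-10 7; -8 10| = (-2)·(-100 − (-56)) = 88
Sum: (-1780) + (-1730) + (88) = -3422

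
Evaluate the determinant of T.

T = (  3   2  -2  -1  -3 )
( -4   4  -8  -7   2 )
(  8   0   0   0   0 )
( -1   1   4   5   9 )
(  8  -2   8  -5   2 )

det(T) = -17184

Expand along row 3 (it has 4 zeros):
  + (8) · M_31   where M_31 = det([2 -2 -1 -3; 4 -8 -7 2; 1 4 5 9; -2 8 -5 2]) = -2148
det = (+1)·(8)·(-2148) = -17184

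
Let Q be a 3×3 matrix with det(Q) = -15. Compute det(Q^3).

det(Q^3) = (det Q)^3 = (-15)^3 = -3375

-3375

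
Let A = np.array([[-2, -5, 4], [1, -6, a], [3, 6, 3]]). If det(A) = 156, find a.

Expanding along the column containing a, det(A) is linear in a: det(A) = (-3)·a + (147).
Set (-3)·a + (147) = 156  ⇒  (-3)·a = 9  ⇒  a = -3.

a = -3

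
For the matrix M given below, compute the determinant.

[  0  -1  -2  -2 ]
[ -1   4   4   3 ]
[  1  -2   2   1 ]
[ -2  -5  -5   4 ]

Expand along row 1 (it has 1 zero):
  − (-1) · M_12   where M_12 = det([-1 4 3; 1 2 1; -2 -5 4]) = -40
  + (-2) · M_13   where M_13 = det([-1 4 3; 1 -2 1; -2 -5 4]) = -48
  − (-2) · M_14   where M_14 = det([-1 4 4; 1 -2 2; -2 -5 -5]) = -52
det = (-1)·(-1)·(-40) + (+1)·(-2)·(-48) + (-1)·(-2)·(-52) = -48

det(M) = -48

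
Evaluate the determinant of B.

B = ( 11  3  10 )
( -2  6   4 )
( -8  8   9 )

520

Expand along column 1:
  + 11 · |6 4; 8 9| = 11·(54 − 32) = 242
  − (-2) · |3 10; 8 9| = −(-2)·(27 − 80) = -106
  + (-8) · |3 10; 6 4| = (-8)·(12 − 60) = 384
Sum: (242) + (-106) + (384) = 520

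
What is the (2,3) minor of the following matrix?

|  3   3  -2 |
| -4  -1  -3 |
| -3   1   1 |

Delete row 2 and column 3; the remaining 2×2 submatrix is [3 3; -3 1].
Its determinant is 3·1 − 3·(-3) = 12.

12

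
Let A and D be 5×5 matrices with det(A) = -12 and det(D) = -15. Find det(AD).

det(AD) = det(A)·det(D) = (-12)·(-15) = 180

|AD| = 180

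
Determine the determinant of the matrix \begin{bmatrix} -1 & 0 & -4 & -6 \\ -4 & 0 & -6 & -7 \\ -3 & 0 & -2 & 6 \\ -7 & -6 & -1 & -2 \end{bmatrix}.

Expand along column 2 (it has 3 zeros):
  + (-6) · M_42   where M_42 = det([-1 -4 -6; -4 -6 -7; -3 -2 6]) = -70
det = (+1)·(-6)·(-70) = 420

420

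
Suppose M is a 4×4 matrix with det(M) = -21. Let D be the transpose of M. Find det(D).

det(D) = -21

det(Mᵀ) = det(M).
det(D) = (1)·(-21) = -21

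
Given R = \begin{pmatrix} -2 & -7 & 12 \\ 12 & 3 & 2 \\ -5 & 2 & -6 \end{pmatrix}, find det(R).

Expand along column 1:
  + (-2) · |3 2; 2 -6| = (-2)·(-18 − 4) = 44
  − 12 · |-7 12; 2 -6| = −12·(42 − 24) = -216
  + (-5) · |-7 12; 3 2| = (-5)·(-14 − 36) = 250
Sum: (44) + (-216) + (250) = 78

78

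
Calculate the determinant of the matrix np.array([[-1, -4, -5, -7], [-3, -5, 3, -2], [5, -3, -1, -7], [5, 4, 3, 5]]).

-378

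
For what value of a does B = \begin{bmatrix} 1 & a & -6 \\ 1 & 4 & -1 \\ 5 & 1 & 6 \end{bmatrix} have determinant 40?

Expanding along the row containing a, det(B) is linear in a: det(B) = (-11)·a + (139).
Set (-11)·a + (139) = 40  ⇒  (-11)·a = -99  ⇒  a = 9.

a = 9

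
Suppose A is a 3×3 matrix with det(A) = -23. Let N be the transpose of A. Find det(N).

-23

det(Aᵀ) = det(A).
det(N) = (1)·(-23) = -23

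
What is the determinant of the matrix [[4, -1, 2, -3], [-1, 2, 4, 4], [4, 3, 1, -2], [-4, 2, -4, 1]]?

99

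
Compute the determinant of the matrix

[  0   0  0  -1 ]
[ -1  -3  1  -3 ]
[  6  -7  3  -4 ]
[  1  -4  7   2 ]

The determinant is 137.

Expand along row 1 (it has 3 zeros):
  − (-1) · M_14   where M_14 = det([-1 -3 1; 6 -7 3; 1 -4 7]) = 137
det = (-1)·(-1)·(137) = 137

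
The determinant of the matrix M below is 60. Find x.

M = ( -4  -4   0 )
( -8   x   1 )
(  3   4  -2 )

Expanding along the row containing x, det(M) is linear in x: det(M) = (8)·x + (68).
Set (8)·x + (68) = 60  ⇒  (8)·x = -8  ⇒  x = -1.

-1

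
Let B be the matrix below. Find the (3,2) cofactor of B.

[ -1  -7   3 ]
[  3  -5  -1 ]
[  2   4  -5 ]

8

Delete row 3 and column 2; the remaining 2×2 submatrix is [-1 3; 3 -1].
Its determinant is (-1)·(-1) − 3·3 = -8.
The cofactor carries sign (−1)^(3+2) = −1, so C_{3,2} = −(-8) = 8.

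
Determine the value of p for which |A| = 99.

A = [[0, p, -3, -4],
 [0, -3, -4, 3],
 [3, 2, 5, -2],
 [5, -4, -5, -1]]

Expanding along the column containing p, det(A) is linear in p: det(A) = (92)·p + (7).
Set (92)·p + (7) = 99  ⇒  (92)·p = 92  ⇒  p = 1.

1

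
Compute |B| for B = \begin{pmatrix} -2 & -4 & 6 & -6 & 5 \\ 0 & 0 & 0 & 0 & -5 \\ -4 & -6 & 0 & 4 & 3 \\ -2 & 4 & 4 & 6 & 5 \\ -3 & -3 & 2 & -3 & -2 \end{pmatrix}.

|B| = 5120

Expand along row 2 (it has 4 zeros):
  − (-5) · M_25   where M_25 = det([-2 -4 6 -6; -4 -6 0 4; -2 4 4 6; -3 -3 2 -3]) = 1024
det = (-1)·(-5)·(1024) = 5120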